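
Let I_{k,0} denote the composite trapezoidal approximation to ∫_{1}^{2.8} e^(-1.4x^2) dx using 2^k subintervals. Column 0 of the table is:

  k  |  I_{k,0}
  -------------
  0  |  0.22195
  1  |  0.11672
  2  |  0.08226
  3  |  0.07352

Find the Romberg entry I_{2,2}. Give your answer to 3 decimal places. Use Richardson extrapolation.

0.070

I_{1,1} = (4·0.11672 − 0.22195) / 3 = 0.08164
I_{2,1} = (4·0.08226 − 0.11672) / 3 = 0.07077
I_{2,2} = 0.07077 + (0.07077 − 0.08164)/15 = 0.07005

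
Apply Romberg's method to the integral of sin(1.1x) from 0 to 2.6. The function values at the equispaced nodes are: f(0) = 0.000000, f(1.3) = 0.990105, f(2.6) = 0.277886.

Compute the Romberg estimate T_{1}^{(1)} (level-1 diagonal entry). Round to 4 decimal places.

1.8366

T_{0}^{(0)} (trapezoid, 1 panel, h=2.6000): 0.361252
T_{1}^{(0)} (trapezoid, 2 panels, h=1.3000): 1.467762
T_{1}^{(1)} = 1.467762 + (1.467762 − 0.361252)/3 = 1.836599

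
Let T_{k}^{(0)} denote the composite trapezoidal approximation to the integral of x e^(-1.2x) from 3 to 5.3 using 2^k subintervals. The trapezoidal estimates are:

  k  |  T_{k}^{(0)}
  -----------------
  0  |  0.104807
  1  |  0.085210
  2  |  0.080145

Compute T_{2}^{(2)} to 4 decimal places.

0.0784

Richardson extrapolation on the trapezoidal column (denominator 4−1=3):
T_{1}^{(1)} = 0.085210 + (0.085210 − 0.104807)/3 = 0.078678
T_{2}^{(1)} = 0.080145 + (0.080145 − 0.085210)/3 = 0.078457
T_{2}^{(2)} = (16·0.078457 − 0.078678) / 15 = 0.078442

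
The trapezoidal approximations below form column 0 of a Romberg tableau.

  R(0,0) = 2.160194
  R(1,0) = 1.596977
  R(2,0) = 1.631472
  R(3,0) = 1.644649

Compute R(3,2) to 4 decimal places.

R(2,1) = (4·1.631472 − 1.596977) / 3 = 1.642970
R(3,1) = (4·1.644649 − 1.631472) / 3 = 1.649041
R(3,2) = (16·1.649041 − 1.642970) / 15 = 1.649446
(Column j=1 coincides with Simpson's rule on the same nodes.)

1.6494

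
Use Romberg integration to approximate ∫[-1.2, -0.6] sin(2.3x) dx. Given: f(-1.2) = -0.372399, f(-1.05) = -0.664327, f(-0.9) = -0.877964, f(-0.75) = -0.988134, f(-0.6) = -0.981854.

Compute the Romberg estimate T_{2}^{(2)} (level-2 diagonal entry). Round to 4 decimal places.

-0.4860

T_{0}^{(0)} (trapezoid, 1 panel, h=0.6000): -0.406276
T_{1}^{(0)} (trapezoid, 2 panels, h=0.3000): -0.466527
T_{2}^{(0)} (trapezoid, 4 panels, h=0.1500): -0.481133
T_{1}^{(1)} = -0.466527 + (-0.466527 − (-0.406276))/3 = -0.486611
T_{2}^{(1)} = -0.481133 + (-0.481133 − (-0.466527))/3 = -0.486002
T_{2}^{(2)} = -0.486002 + (-0.486002 − (-0.486611))/15 = -0.485961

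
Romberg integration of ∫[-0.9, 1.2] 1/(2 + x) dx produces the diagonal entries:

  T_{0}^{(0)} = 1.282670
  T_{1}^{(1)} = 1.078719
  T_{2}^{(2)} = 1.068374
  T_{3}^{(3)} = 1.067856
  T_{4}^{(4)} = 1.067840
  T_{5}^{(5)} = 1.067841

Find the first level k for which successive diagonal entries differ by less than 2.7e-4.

|T_{1}^{(1)} − T_{0}^{(0)}| = 0.203951 ≥ 2.7e-4
|T_{2}^{(2)} − T_{1}^{(1)}| = 0.010345 ≥ 2.7e-4
|T_{3}^{(3)} − T_{2}^{(2)}| = 0.000518 ≥ 2.7e-4
|T_{4}^{(4)} − T_{3}^{(3)}| = 0.000016 < 2.7e-4

k = 4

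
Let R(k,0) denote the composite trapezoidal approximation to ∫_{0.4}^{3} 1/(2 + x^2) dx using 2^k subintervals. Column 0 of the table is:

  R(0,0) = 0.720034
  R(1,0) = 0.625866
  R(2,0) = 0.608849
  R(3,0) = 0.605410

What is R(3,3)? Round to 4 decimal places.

0.6043

Richardson extrapolation on the trapezoidal column (denominator 4−1=3):
R(1,1) = 0.625866 + (0.625866 − 0.720034)/3 = 0.594477
R(2,1) = (4·0.608849 − 0.625866) / 3 = 0.603177
R(3,1) = 0.605410 + (0.605410 − 0.608849)/3 = 0.604264
R(2,2) = 0.603177 + (0.603177 − 0.594477)/15 = 0.603757
R(3,2) = (16·0.604264 − 0.603177) / 15 = 0.604336
R(3,3) = (64·0.604336 − 0.603757) / 63 = 0.604345
(Column j=1 coincides with Simpson's rule on the same nodes.)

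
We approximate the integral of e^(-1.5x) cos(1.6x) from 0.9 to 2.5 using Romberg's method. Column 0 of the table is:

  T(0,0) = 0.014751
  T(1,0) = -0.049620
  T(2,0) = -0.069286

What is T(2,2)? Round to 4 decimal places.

T(1,1) = (4·(-0.049620) − 0.014751) / 3 = -0.071077
T(2,1) = -0.069286 + (-0.069286 − (-0.049620))/3 = -0.075841
T(2,2) = (16·(-0.075841) − (-0.071077)) / 15 = -0.076159
(Column j=1 coincides with Simpson's rule on the same nodes.)

-0.0762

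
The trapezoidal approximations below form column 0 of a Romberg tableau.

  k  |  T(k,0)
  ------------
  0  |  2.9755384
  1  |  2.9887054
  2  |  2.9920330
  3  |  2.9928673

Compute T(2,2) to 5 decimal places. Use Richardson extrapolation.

2.99315

Richardson extrapolation on the trapezoidal column (denominator 4−1=3):
T(1,1) = (4·2.9887054 − 2.9755384) / 3 = 2.9930944
T(2,1) = (4·2.9920330 − 2.9887054) / 3 = 2.9931422
T(2,2) = 2.9931422 + (2.9931422 − 2.9930944)/15 = 2.9931454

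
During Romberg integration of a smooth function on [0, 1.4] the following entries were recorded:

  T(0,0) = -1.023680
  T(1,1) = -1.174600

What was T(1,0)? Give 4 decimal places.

-1.1369

From T(1,1) = (4·T(1,0) − T(0,0))/3, solve for T(1,0):
4·T(1,0) = 3·(-1.174600) + (-1.023680) = -4.547480
T(1,0) = -1.136870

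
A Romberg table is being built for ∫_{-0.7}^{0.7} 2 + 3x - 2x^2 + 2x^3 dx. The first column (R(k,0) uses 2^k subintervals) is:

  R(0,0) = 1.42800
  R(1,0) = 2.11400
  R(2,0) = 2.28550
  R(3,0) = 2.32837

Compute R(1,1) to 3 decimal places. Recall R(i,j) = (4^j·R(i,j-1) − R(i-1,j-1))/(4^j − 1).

2.343

Richardson extrapolation on the trapezoidal column (denominator 4−1=3):
R(1,1) = 2.11400 + (2.11400 − 1.42800)/3 = 2.34267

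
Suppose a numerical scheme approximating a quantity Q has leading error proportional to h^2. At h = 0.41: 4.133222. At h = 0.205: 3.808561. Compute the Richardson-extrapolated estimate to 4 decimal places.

3.7003

The leading error scales as h^2; refining by a factor of 2 reduces it by 2^2 = 4.
Extrapolated value = (4·A(h/2) − A(h)) / (4 − 1)
= (4·3.808561 − 4.133222) / 3
= 11.101022 / 3 = 3.700341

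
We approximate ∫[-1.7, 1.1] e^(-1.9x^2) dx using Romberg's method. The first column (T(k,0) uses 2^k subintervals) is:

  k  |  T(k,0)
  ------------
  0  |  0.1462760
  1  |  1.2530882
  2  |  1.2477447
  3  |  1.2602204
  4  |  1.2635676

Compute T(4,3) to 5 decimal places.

T(2,1) = 1.2477447 + (1.2477447 − 1.2530882)/3 = 1.2459635
T(3,1) = (4·1.2602204 − 1.2477447) / 3 = 1.2643790
T(4,1) = (4·1.2635676 − 1.2602204) / 3 = 1.2646833
T(3,2) = 1.2643790 + (1.2643790 − 1.2459635)/15 = 1.2656067
T(4,2) = 1.2646833 + (1.2646833 − 1.2643790)/15 = 1.2647036
T(4,3) = 1.2647036 + (1.2647036 − 1.2656067)/63 = 1.2646893
(Column j=1 coincides with Simpson's rule on the same nodes.)

1.26469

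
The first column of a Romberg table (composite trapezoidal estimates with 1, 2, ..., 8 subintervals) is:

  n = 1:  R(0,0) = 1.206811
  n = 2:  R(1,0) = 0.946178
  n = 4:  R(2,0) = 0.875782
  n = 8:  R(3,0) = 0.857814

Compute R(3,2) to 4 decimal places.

0.8518

R(2,1) = (4·0.875782 − 0.946178) / 3 = 0.852317
R(3,1) = 0.857814 + (0.857814 − 0.875782)/3 = 0.851825
R(3,2) = (16·0.851825 − 0.852317) / 15 = 0.851792
(Column j=1 coincides with Simpson's rule on the same nodes.)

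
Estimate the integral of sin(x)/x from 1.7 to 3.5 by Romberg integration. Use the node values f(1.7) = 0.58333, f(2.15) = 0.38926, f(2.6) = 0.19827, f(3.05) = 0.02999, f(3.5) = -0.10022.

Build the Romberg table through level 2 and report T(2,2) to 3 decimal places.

T(0,0) (trapezoid, 1 panel, h=1.8000): 0.43480
T(1,0) (trapezoid, 2 panels, h=0.9000): 0.39584
T(2,0) (trapezoid, 4 panels, h=0.4500): 0.38658
T(1,1) = 0.39584 + (0.39584 − 0.43480)/3 = 0.38285
T(2,1) = 0.38658 + (0.38658 − 0.39584)/3 = 0.38349
T(2,2) = 0.38349 + (0.38349 − 0.38285)/15 = 0.38353

0.384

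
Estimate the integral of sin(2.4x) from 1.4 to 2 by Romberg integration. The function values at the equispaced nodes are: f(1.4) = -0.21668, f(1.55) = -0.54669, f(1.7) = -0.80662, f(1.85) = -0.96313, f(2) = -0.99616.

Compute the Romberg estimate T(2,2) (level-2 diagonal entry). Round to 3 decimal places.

T(0,0) (trapezoid, 1 panel, h=0.6000): -0.36385
T(1,0) (trapezoid, 2 panels, h=0.3000): -0.42391
T(2,0) (trapezoid, 4 panels, h=0.1500): -0.43843
T(1,1) = -0.42391 + (-0.42391 − (-0.36385))/3 = -0.44393
T(2,1) = -0.43843 + (-0.43843 − (-0.42391))/3 = -0.44327
T(2,2) = -0.44327 + (-0.44327 − (-0.44393))/15 = -0.44323

-0.443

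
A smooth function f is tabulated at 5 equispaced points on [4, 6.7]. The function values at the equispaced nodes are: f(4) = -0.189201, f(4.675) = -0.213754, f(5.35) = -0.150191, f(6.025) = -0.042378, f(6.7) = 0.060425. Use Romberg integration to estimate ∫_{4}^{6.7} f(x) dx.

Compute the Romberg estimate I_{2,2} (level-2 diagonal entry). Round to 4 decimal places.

I_{0,0} (trapezoid, 1 panel, h=2.7000): -0.173848
I_{1,0} (trapezoid, 2 panels, h=1.3500): -0.289682
I_{2,0} (trapezoid, 4 panels, h=0.6750): -0.317730
I_{1,1} = -0.289682 + (-0.289682 − (-0.173848))/3 = -0.328293
I_{2,1} = -0.317730 + (-0.317730 − (-0.289682))/3 = -0.327079
I_{2,2} = -0.327079 + (-0.327079 − (-0.328293))/15 = -0.326998

-0.3270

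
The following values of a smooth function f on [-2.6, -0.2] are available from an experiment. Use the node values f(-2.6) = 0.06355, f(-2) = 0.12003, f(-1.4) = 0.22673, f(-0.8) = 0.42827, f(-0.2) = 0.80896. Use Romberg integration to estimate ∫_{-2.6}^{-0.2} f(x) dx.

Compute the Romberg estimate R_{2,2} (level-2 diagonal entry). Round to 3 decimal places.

0.703

R_{0,0} (trapezoid, 1 panel, h=2.4000): 1.04701
R_{1,0} (trapezoid, 2 panels, h=1.2000): 0.79558
R_{2,0} (trapezoid, 4 panels, h=0.6000): 0.72677
R_{1,1} = 0.79558 + (0.79558 − 1.04701)/3 = 0.71177
R_{2,1} = 0.72677 + (0.72677 − 0.79558)/3 = 0.70383
R_{2,2} = 0.70383 + (0.70383 − 0.71177)/15 = 0.70330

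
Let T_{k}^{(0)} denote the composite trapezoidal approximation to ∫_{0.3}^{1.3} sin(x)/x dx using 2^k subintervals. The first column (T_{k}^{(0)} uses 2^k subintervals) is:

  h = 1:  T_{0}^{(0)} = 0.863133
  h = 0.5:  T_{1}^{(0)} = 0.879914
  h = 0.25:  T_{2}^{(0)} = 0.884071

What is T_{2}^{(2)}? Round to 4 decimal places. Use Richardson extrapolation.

T_{1}^{(1)} = (4·0.879914 − 0.863133) / 3 = 0.885508
T_{2}^{(1)} = 0.884071 + (0.884071 − 0.879914)/3 = 0.885457
T_{2}^{(2)} = 0.885457 + (0.885457 − 0.885508)/15 = 0.885454

0.8855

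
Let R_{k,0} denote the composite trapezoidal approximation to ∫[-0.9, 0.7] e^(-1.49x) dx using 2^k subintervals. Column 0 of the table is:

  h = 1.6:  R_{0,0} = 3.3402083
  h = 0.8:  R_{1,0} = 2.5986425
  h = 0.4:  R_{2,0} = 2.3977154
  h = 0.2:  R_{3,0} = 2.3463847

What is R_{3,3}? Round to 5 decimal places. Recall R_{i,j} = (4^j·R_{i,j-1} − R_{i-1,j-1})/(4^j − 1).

Richardson extrapolation on the trapezoidal column (denominator 4−1=3):
R_{1,1} = (4·2.5986425 − 3.3402083) / 3 = 2.3514539
R_{2,1} = 2.3977154 + (2.3977154 − 2.5986425)/3 = 2.3307397
R_{3,1} = (4·2.3463847 − 2.3977154) / 3 = 2.3292745
R_{2,2} = 2.3307397 + (2.3307397 − 2.3514539)/15 = 2.3293588
R_{3,2} = (16·2.3292745 − 2.3307397) / 15 = 2.3291768
R_{3,3} = 2.3291768 + (2.3291768 − 2.3293588)/63 = 2.3291739

2.32917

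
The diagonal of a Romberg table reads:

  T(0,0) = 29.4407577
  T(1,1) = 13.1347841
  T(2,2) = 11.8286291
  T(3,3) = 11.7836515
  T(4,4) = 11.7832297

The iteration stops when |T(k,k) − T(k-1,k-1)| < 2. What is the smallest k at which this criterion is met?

k = 2

|T(1,1) − T(0,0)| = 16.3059736 ≥ 2
|T(2,2) − T(1,1)| = 1.3061550 < 2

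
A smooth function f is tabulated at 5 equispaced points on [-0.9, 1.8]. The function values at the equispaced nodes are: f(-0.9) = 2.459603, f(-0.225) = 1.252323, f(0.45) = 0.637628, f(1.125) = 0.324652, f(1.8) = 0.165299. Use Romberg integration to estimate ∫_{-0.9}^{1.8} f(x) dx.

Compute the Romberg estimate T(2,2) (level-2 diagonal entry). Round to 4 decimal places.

2.2947

T(0,0) (trapezoid, 1 panel, h=2.7000): 3.543618
T(1,0) (trapezoid, 2 panels, h=1.3500): 2.632607
T(2,0) (trapezoid, 4 panels, h=0.6750): 2.380761
T(1,1) = 2.632607 + (2.632607 − 3.543618)/3 = 2.328937
T(2,1) = 2.380761 + (2.380761 − 2.632607)/3 = 2.296812
T(2,2) = 2.296812 + (2.296812 − 2.328937)/15 = 2.294670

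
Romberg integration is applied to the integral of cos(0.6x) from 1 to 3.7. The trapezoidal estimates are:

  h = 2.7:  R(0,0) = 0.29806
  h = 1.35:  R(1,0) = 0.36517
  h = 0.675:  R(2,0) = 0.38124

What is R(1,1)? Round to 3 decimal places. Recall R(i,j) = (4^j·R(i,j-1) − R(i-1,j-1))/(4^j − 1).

0.388

Richardson extrapolation on the trapezoidal column (denominator 4−1=3):
R(1,1) = (4·0.36517 − 0.29806) / 3 = 0.38754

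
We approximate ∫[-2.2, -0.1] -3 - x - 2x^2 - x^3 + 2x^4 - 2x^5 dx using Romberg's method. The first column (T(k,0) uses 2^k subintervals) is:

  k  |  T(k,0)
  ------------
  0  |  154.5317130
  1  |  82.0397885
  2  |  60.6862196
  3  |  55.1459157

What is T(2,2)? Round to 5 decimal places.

Richardson extrapolation on the trapezoidal column (denominator 4−1=3):
T(1,1) = 82.0397885 + (82.0397885 − 154.5317130)/3 = 57.8758137
T(2,1) = (4·60.6862196 − 82.0397885) / 3 = 53.5683633
T(2,2) = (16·53.5683633 − 57.8758137) / 15 = 53.2811999
(Column j=1 coincides with Simpson's rule on the same nodes.)

53.28120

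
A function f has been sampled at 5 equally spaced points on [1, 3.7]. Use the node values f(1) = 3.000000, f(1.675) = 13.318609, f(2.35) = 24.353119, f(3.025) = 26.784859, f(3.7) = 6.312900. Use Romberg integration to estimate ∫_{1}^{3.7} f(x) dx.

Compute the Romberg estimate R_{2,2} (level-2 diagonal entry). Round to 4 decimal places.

49.2222

R_{0,0} (trapezoid, 1 panel, h=2.7000): 12.572415
R_{1,0} (trapezoid, 2 panels, h=1.3500): 39.162918
R_{2,0} (trapezoid, 4 panels, h=0.6750): 46.651300
R_{1,1} = 39.162918 + (39.162918 − 12.572415)/3 = 48.026419
R_{2,1} = 46.651300 + (46.651300 − 39.162918)/3 = 49.147427
R_{2,2} = 49.147427 + (49.147427 − 48.026419)/15 = 49.222161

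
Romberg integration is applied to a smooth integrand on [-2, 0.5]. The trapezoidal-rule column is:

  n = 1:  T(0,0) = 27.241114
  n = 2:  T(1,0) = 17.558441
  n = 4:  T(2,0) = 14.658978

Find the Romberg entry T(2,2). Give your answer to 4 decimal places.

Richardson extrapolation on the trapezoidal column (denominator 4−1=3):
T(1,1) = 17.558441 + (17.558441 − 27.241114)/3 = 14.330883
T(2,1) = 14.658978 + (14.658978 − 17.558441)/3 = 13.692490
T(2,2) = (16·13.692490 − 14.330883) / 15 = 13.649930
(Column j=1 coincides with Simpson's rule on the same nodes.)

13.6499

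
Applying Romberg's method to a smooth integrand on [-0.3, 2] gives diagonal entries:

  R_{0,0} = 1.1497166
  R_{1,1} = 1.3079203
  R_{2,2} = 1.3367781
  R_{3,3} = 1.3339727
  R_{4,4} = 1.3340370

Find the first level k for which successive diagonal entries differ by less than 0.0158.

|R_{1,1} − R_{0,0}| = 0.1582037 ≥ 0.0158
|R_{2,2} − R_{1,1}| = 0.0288578 ≥ 0.0158
|R_{3,3} − R_{2,2}| = 0.0028054 < 0.0158

k = 3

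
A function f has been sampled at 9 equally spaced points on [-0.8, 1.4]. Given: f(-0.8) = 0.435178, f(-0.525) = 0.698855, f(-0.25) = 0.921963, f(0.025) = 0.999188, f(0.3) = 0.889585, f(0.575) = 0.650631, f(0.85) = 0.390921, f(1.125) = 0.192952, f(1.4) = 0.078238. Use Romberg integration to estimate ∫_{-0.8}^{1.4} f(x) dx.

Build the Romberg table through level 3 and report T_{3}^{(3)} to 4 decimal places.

T_{0}^{(0)} (trapezoid, 1 panel, h=2.2000): 0.564758
T_{1}^{(0)} (trapezoid, 2 panels, h=1.1000): 1.260922
T_{2}^{(0)} (trapezoid, 4 panels, h=0.5500): 1.352547
T_{3}^{(0)} (trapezoid, 8 panels, h=0.2750): 1.375221
T_{1}^{(1)} = 1.260922 + (1.260922 − 0.564758)/3 = 1.492977
T_{2}^{(1)} = 1.352547 + (1.352547 − 1.260922)/3 = 1.383089
T_{3}^{(1)} = 1.375221 + (1.375221 − 1.352547)/3 = 1.382779
T_{2}^{(2)} = 1.383089 + (1.383089 − 1.492977)/15 = 1.375763
T_{3}^{(2)} = 1.382779 + (1.382779 − 1.383089)/15 = 1.382758
T_{3}^{(3)} = 1.382758 + (1.382758 − 1.375763)/63 = 1.382869

1.3829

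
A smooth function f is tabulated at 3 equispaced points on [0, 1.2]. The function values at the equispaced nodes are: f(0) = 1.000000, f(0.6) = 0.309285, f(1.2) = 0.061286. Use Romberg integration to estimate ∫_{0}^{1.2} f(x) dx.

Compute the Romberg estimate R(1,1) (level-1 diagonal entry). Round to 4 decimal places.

0.4597

R(0,0) (trapezoid, 1 panel, h=1.2000): 0.636772
R(1,0) (trapezoid, 2 panels, h=0.6000): 0.503957
R(1,1) = 0.503957 + (0.503957 − 0.636772)/3 = 0.459685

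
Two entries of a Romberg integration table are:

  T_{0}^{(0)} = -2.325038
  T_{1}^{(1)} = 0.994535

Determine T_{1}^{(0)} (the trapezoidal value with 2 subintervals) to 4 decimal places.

From T_{1}^{(1)} = (4·T_{1}^{(0)} − T_{0}^{(0)})/3, solve for T_{1}^{(0)}:
4·T_{1}^{(0)} = 3·0.994535 + (-2.325038) = 0.658567
T_{1}^{(0)} = 0.164642

0.1646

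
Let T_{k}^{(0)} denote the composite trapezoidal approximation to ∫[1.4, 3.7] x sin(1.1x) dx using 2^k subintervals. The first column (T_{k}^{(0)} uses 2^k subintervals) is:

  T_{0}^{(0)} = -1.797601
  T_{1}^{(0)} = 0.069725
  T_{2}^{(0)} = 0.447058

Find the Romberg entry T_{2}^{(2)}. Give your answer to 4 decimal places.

0.5649

T_{1}^{(1)} = (4·0.069725 − (-1.797601)) / 3 = 0.692167
T_{2}^{(1)} = 0.447058 + (0.447058 − 0.069725)/3 = 0.572836
T_{2}^{(2)} = (16·0.572836 − 0.692167) / 15 = 0.564881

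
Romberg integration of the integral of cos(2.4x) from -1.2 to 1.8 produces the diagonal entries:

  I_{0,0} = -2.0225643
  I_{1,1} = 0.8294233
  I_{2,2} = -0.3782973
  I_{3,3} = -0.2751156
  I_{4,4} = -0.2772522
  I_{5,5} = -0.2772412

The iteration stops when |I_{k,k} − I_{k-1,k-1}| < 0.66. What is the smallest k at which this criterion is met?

|I_{1,1} − I_{0,0}| = 2.8519876 ≥ 0.66
|I_{2,2} − I_{1,1}| = 1.2077206 ≥ 0.66
|I_{3,3} − I_{2,2}| = 0.1031817 < 0.66

k = 3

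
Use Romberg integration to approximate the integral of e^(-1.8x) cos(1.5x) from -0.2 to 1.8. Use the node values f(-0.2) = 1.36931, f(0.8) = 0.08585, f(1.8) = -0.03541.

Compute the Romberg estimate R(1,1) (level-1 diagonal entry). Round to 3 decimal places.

R(0,0) (trapezoid, 1 panel, h=2.0000): 1.33390
R(1,0) (trapezoid, 2 panels, h=1.0000): 0.75280
R(1,1) = 0.75280 + (0.75280 − 1.33390)/3 = 0.55910

0.559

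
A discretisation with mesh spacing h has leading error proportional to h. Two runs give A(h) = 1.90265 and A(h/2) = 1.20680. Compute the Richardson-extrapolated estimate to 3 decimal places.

The leading error scales as h; refining by a factor of 2 reduces it by 2^1 = 2.
Extrapolated value = (2·A(h/2) − A(h)) / (2 − 1)
= (2·1.20680 − 1.90265) / 1
= 0.51095 / 1 = 0.51095

0.511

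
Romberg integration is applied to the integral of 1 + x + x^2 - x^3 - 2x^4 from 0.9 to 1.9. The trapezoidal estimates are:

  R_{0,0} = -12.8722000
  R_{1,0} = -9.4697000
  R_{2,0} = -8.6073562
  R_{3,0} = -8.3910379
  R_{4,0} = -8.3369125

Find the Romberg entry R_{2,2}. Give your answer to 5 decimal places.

R_{1,1} = -9.4697000 + (-9.4697000 − (-12.8722000))/3 = -8.3355333
R_{2,1} = -8.6073562 + (-8.6073562 − (-9.4697000))/3 = -8.3199083
R_{2,2} = (16·(-8.3199083) − (-8.3355333)) / 15 = -8.3188666
(Column j=1 coincides with Simpson's rule on the same nodes.)

-8.31887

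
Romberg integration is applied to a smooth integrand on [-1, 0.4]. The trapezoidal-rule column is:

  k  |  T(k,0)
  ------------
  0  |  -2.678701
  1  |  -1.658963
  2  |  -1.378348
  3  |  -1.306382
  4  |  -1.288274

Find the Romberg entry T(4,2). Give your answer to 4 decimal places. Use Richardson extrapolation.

T(3,1) = -1.306382 + (-1.306382 − (-1.378348))/3 = -1.282393
T(4,1) = -1.288274 + (-1.288274 − (-1.306382))/3 = -1.282238
T(4,2) = (16·(-1.282238) − (-1.282393)) / 15 = -1.282228

-1.2822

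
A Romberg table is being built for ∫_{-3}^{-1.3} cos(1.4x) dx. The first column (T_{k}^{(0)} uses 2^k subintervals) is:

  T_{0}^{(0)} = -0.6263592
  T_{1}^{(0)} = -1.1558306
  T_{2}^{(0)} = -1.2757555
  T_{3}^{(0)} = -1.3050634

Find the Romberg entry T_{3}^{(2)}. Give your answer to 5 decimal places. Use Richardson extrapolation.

T_{2}^{(1)} = (4·(-1.2757555) − (-1.1558306)) / 3 = -1.3157305
T_{3}^{(1)} = -1.3050634 + (-1.3050634 − (-1.2757555))/3 = -1.3148327
T_{3}^{(2)} = (16·(-1.3148327) − (-1.3157305)) / 15 = -1.3147728

-1.31477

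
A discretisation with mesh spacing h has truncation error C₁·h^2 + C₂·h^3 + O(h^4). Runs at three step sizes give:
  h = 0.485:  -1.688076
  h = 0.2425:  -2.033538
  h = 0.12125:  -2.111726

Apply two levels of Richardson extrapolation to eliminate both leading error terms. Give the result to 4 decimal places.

First eliminate the h^2 term (factor 2^2 = 4):
  B₁ = (4·(-2.033538) − (-1.688076))/3 = -2.148692
  B₂ = (4·(-2.111726) − (-2.033538))/3 = -2.137789
Then eliminate the h^3 term (factor 2^3 = 8):
  (8·(-2.137789) − (-2.148692))/7 = -2.136231

-2.1362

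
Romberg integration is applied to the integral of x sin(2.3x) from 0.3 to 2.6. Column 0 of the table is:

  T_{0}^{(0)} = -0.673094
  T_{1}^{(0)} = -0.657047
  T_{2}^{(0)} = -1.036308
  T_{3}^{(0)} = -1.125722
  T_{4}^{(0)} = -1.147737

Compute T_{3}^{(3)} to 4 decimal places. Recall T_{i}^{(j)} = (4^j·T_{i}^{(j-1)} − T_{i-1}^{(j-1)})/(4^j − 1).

-1.1544

Richardson extrapolation on the trapezoidal column (denominator 4−1=3):
T_{1}^{(1)} = (4·(-0.657047) − (-0.673094)) / 3 = -0.651698
T_{2}^{(1)} = -1.036308 + (-1.036308 − (-0.657047))/3 = -1.162728
T_{3}^{(1)} = -1.125722 + (-1.125722 − (-1.036308))/3 = -1.155527
T_{2}^{(2)} = (16·(-1.162728) − (-0.651698)) / 15 = -1.196797
T_{3}^{(2)} = -1.155527 + (-1.155527 − (-1.162728))/15 = -1.155047
T_{3}^{(3)} = -1.155047 + (-1.155047 − (-1.196797))/63 = -1.154384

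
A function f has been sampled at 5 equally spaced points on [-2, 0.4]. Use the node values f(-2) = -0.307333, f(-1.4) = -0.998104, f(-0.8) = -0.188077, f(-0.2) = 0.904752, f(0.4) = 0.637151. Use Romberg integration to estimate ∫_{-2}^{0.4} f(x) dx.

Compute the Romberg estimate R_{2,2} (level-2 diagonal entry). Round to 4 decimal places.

R_{0,0} (trapezoid, 1 panel, h=2.4000): 0.395782
R_{1,0} (trapezoid, 2 panels, h=1.2000): -0.027802
R_{2,0} (trapezoid, 4 panels, h=0.6000): -0.069912
R_{1,1} = -0.027802 + (-0.027802 − 0.395782)/3 = -0.168997
R_{2,1} = -0.069912 + (-0.069912 − (-0.027802))/3 = -0.083949
R_{2,2} = -0.083949 + (-0.083949 − (-0.168997))/15 = -0.078279

-0.0783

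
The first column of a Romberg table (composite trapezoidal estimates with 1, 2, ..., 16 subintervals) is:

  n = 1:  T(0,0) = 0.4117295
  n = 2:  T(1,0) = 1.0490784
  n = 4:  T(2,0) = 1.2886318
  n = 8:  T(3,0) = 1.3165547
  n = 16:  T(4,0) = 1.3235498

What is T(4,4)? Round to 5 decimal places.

T(1,1) = (4·1.0490784 − 0.4117295) / 3 = 1.2615280
T(2,1) = 1.2886318 + (1.2886318 − 1.0490784)/3 = 1.3684829
T(3,1) = (4·1.3165547 − 1.2886318) / 3 = 1.3258623
T(4,1) = 1.3235498 + (1.3235498 − 1.3165547)/3 = 1.3258815
T(2,2) = 1.3684829 + (1.3684829 − 1.2615280)/15 = 1.3756132
T(3,2) = (16·1.3258623 − 1.3684829) / 15 = 1.3230209
T(4,2) = 1.3258815 + (1.3258815 − 1.3258623)/15 = 1.3258828
T(3,3) = 1.3230209 + (1.3230209 − 1.3756132)/63 = 1.3221861
T(4,3) = 1.3258828 + (1.3258828 − 1.3230209)/63 = 1.3259282
T(4,4) = 1.3259282 + (1.3259282 − 1.3221861)/255 = 1.3259429

1.32594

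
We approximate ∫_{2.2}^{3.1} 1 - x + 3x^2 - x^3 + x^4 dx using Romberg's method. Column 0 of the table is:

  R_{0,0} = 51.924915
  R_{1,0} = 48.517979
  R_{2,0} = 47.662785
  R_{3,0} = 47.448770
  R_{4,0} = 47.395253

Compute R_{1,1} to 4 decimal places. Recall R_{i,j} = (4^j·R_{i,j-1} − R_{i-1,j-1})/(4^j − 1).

Richardson extrapolation on the trapezoidal column (denominator 4−1=3):
R_{1,1} = 48.517979 + (48.517979 − 51.924915)/3 = 47.382334

47.3823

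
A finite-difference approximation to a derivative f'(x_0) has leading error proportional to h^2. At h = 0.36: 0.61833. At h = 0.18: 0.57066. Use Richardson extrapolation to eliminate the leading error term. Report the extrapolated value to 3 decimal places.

Extrapolated value = (4·A(h/2) − A(h)) / (4 − 1)
= (4·0.57066 − 0.61833) / 3
= 1.66431 / 3 = 0.55477

0.555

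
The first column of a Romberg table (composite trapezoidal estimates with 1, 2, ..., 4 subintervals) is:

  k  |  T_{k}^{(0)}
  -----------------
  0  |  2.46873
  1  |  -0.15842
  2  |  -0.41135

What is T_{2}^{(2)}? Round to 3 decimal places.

Richardson extrapolation on the trapezoidal column (denominator 4−1=3):
T_{1}^{(1)} = (4·(-0.15842) − 2.46873) / 3 = -1.03414
T_{2}^{(1)} = (4·(-0.41135) − (-0.15842)) / 3 = -0.49566
T_{2}^{(2)} = (16·(-0.49566) − (-1.03414)) / 15 = -0.45976

-0.460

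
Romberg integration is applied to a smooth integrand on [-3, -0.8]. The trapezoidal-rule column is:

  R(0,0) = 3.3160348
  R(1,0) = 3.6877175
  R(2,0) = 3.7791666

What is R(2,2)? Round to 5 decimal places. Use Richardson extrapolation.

R(1,1) = (4·3.6877175 − 3.3160348) / 3 = 3.8116117
R(2,1) = (4·3.7791666 − 3.6877175) / 3 = 3.8096496
R(2,2) = (16·3.8096496 − 3.8116117) / 15 = 3.8095188

3.80952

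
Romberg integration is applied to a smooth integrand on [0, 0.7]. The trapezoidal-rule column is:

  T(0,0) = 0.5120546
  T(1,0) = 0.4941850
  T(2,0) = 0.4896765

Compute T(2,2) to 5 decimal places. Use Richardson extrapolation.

0.48817

Richardson extrapolation on the trapezoidal column (denominator 4−1=3):
T(1,1) = (4·0.4941850 − 0.5120546) / 3 = 0.4882285
T(2,1) = 0.4896765 + (0.4896765 − 0.4941850)/3 = 0.4881737
T(2,2) = 0.4881737 + (0.4881737 − 0.4882285)/15 = 0.4881700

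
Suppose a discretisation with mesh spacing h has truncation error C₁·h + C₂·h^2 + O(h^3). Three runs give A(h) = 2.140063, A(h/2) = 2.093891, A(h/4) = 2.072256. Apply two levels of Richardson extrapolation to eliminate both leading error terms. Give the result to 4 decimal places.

2.0516

First eliminate the h term (factor 2^1 = 2):
  B₁ = (2·2.093891 − 2.140063)/1 = 2.047719
  B₂ = (2·2.072256 − 2.093891)/1 = 2.050621
Then eliminate the h^2 term (factor 2^2 = 4):
  (4·2.050621 − 2.047719)/3 = 2.051588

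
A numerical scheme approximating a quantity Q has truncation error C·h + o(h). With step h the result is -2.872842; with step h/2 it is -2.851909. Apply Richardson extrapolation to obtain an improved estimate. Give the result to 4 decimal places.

-2.8310

Extrapolated value = (2·A(h/2) − A(h)) / (2 − 1)
= (2·(-2.851909) − (-2.872842)) / 1
= -2.830976 / 1 = -2.830976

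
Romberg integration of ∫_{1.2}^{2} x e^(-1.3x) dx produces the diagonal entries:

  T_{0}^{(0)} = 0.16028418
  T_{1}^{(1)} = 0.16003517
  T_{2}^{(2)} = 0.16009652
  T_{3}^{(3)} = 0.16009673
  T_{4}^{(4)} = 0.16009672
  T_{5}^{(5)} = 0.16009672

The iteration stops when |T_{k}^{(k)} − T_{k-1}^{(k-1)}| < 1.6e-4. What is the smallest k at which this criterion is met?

k = 2

|T_{1}^{(1)} − T_{0}^{(0)}| = 0.00024901 ≥ 1.6e-4
|T_{2}^{(2)} − T_{1}^{(1)}| = 0.00006135 < 1.6e-4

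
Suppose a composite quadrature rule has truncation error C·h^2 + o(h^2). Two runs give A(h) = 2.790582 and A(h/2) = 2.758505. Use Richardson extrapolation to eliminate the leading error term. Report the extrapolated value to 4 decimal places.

The leading error scales as h^2; refining by a factor of 2 reduces it by 2^2 = 4.
Extrapolated value = (4·A(h/2) − A(h)) / (4 − 1)
= (4·2.758505 − 2.790582) / 3
= 8.243438 / 3 = 2.747813

2.7478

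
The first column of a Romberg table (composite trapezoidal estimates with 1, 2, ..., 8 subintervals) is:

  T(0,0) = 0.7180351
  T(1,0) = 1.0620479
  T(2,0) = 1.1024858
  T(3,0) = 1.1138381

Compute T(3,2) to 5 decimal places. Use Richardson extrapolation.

T(2,1) = (4·1.1024858 − 1.0620479) / 3 = 1.1159651
T(3,1) = 1.1138381 + (1.1138381 − 1.1024858)/3 = 1.1176222
T(3,2) = (16·1.1176222 − 1.1159651) / 15 = 1.1177327

1.11773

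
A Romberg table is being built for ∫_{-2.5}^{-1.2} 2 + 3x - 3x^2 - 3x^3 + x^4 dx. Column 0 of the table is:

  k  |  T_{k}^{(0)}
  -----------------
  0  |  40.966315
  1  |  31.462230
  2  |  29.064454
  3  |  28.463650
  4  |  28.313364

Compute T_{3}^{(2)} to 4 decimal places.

Richardson extrapolation on the trapezoidal column (denominator 4−1=3):
T_{2}^{(1)} = 29.064454 + (29.064454 − 31.462230)/3 = 28.265195
T_{3}^{(1)} = (4·28.463650 − 29.064454) / 3 = 28.263382
T_{3}^{(2)} = 28.263382 + (28.263382 − 28.265195)/15 = 28.263261

28.2633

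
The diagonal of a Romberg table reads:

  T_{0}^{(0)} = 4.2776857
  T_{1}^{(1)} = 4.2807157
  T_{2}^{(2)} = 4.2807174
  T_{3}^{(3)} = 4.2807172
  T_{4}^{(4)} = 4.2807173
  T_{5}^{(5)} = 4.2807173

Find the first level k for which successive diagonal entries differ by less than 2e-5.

|T_{1}^{(1)} − T_{0}^{(0)}| = 0.0030300 ≥ 2e-5
|T_{2}^{(2)} − T_{1}^{(1)}| = 0.0000017 < 2e-5

k = 2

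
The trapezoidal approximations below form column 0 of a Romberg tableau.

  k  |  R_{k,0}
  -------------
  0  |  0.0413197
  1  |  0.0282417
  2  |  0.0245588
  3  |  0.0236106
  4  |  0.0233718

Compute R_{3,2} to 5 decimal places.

Richardson extrapolation on the trapezoidal column (denominator 4−1=3):
R_{2,1} = 0.0245588 + (0.0245588 − 0.0282417)/3 = 0.0233312
R_{3,1} = 0.0236106 + (0.0236106 − 0.0245588)/3 = 0.0232945
R_{3,2} = (16·0.0232945 − 0.0233312) / 15 = 0.0232921

0.02329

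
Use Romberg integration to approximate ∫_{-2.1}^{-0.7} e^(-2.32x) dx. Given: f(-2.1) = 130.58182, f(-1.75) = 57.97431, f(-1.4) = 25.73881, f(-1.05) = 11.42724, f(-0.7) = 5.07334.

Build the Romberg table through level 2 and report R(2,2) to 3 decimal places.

54.122

R(0,0) (trapezoid, 1 panel, h=1.4000): 94.95861
R(1,0) (trapezoid, 2 panels, h=0.7000): 65.49647
R(2,0) (trapezoid, 4 panels, h=0.3500): 57.03878
R(1,1) = 65.49647 + (65.49647 − 94.95861)/3 = 55.67576
R(2,1) = 57.03878 + (57.03878 − 65.49647)/3 = 54.21955
R(2,2) = 54.21955 + (54.21955 − 55.67576)/15 = 54.12247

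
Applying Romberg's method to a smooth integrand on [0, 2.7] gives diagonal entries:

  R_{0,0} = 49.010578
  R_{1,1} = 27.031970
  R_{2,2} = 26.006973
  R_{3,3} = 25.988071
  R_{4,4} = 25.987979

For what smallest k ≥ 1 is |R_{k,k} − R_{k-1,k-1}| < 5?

k = 2

|R_{1,1} − R_{0,0}| = 21.978608 ≥ 5
|R_{2,2} − R_{1,1}| = 1.024997 < 5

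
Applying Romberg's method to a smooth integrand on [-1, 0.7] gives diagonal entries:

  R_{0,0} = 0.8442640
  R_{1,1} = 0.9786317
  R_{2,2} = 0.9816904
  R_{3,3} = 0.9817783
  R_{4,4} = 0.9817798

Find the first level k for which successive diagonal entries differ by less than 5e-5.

|R_{1,1} − R_{0,0}| = 0.1343677 ≥ 5e-5
|R_{2,2} − R_{1,1}| = 0.0030587 ≥ 5e-5
|R_{3,3} − R_{2,2}| = 0.0000879 ≥ 5e-5
|R_{4,4} − R_{3,3}| = 0.0000015 < 5e-5

k = 4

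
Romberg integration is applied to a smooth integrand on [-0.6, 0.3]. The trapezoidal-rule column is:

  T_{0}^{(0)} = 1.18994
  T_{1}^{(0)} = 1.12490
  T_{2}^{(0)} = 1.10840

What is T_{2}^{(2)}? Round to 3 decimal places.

1.103

Richardson extrapolation on the trapezoidal column (denominator 4−1=3):
T_{1}^{(1)} = (4·1.12490 − 1.18994) / 3 = 1.10322
T_{2}^{(1)} = 1.10840 + (1.10840 − 1.12490)/3 = 1.10290
T_{2}^{(2)} = 1.10290 + (1.10290 − 1.10322)/15 = 1.10288
(Column j=1 coincides with Simpson's rule on the same nodes.)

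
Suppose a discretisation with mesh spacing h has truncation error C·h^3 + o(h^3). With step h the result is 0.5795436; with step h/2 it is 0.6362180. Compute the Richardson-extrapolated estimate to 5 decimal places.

0.64431

The leading error scales as h^3; refining by a factor of 2 reduces it by 2^3 = 8.
Extrapolated value = (8·A(h/2) − A(h)) / (8 − 1)
= (8·0.6362180 − 0.5795436) / 7
= 4.5102004 / 7 = 0.6443143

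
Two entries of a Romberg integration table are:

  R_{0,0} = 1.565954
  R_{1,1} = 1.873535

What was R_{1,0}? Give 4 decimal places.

1.7966

From R_{1,1} = (4·R_{1,0} − R_{0,0})/3, solve for R_{1,0}:
4·R_{1,0} = 3·1.873535 + 1.565954 = 7.186559
R_{1,0} = 1.796640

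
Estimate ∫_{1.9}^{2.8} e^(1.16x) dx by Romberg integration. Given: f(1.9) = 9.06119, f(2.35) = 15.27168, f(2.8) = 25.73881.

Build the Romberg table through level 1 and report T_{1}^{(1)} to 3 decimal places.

T_{0}^{(0)} (trapezoid, 1 panel, h=0.9000): 15.66000
T_{1}^{(0)} (trapezoid, 2 panels, h=0.4500): 14.70226
T_{1}^{(1)} = 14.70226 + (14.70226 − 15.66000)/3 = 14.38301

14.383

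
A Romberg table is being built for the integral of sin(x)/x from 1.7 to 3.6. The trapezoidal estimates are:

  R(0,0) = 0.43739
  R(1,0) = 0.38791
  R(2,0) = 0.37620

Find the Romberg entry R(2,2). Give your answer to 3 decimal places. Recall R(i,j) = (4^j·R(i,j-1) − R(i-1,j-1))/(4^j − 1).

0.372

Richardson extrapolation on the trapezoidal column (denominator 4−1=3):
R(1,1) = (4·0.38791 − 0.43739) / 3 = 0.37142
R(2,1) = 0.37620 + (0.37620 − 0.38791)/3 = 0.37230
R(2,2) = (16·0.37230 − 0.37142) / 15 = 0.37236
(Column j=1 coincides with Simpson's rule on the same nodes.)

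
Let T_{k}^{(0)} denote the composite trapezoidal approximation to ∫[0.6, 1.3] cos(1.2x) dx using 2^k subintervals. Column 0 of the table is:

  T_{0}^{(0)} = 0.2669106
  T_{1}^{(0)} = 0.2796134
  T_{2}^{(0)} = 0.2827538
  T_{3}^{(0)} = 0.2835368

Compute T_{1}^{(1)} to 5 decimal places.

0.28385

T_{1}^{(1)} = (4·0.2796134 − 0.2669106) / 3 = 0.2838477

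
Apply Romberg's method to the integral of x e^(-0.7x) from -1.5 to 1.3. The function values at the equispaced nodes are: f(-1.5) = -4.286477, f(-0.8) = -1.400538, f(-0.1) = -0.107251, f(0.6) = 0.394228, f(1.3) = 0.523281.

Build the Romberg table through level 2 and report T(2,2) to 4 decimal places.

-1.8614

T(0,0) (trapezoid, 1 panel, h=2.8000): -5.268474
T(1,0) (trapezoid, 2 panels, h=1.4000): -2.784389
T(2,0) (trapezoid, 4 panels, h=0.7000): -2.096611
T(1,1) = -2.784389 + (-2.784389 − (-5.268474))/3 = -1.956361
T(2,1) = -2.096611 + (-2.096611 − (-2.784389))/3 = -1.867352
T(2,2) = -1.867352 + (-1.867352 − (-1.956361))/15 = -1.861418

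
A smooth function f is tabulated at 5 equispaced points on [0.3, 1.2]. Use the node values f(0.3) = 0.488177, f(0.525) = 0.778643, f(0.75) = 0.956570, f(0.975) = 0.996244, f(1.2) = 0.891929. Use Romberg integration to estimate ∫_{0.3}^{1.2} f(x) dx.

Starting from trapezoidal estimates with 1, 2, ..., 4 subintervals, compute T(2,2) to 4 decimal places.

T(0,0) (trapezoid, 1 panel, h=0.9000): 0.621048
T(1,0) (trapezoid, 2 panels, h=0.4500): 0.740980
T(2,0) (trapezoid, 4 panels, h=0.2250): 0.769840
T(1,1) = 0.740980 + (0.740980 − 0.621048)/3 = 0.780957
T(2,1) = 0.769840 + (0.769840 − 0.740980)/3 = 0.779460
T(2,2) = 0.779460 + (0.779460 − 0.780957)/15 = 0.779360

0.7794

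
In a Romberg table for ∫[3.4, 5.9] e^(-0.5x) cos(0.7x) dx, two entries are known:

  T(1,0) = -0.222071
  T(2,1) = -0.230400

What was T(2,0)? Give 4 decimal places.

-0.2283

From T(2,1) = (4·T(2,0) − T(1,0))/3, solve for T(2,0):
4·T(2,0) = 3·(-0.230400) + (-0.222071) = -0.913271
T(2,0) = -0.228318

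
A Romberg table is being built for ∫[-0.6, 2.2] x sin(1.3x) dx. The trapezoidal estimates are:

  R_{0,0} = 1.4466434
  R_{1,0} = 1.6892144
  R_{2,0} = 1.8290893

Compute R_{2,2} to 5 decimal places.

1.88276

R_{1,1} = (4·1.6892144 − 1.4466434) / 3 = 1.7700714
R_{2,1} = (4·1.8290893 − 1.6892144) / 3 = 1.8757143
R_{2,2} = 1.8757143 + (1.8757143 − 1.7700714)/15 = 1.8827572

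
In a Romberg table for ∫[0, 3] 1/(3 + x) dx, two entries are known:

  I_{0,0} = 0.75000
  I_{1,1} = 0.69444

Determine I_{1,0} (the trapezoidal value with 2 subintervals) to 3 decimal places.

From I_{1,1} = (4·I_{1,0} − I_{0,0})/3, solve for I_{1,0}:
4·I_{1,0} = 3·0.69444 + 0.75000 = 2.83332
I_{1,0} = 0.70833

0.708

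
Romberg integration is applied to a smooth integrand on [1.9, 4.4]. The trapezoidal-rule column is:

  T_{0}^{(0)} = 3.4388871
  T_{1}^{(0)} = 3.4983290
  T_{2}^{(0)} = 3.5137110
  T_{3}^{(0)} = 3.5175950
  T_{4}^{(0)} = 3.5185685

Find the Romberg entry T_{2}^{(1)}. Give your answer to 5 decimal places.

3.51884

Richardson extrapolation on the trapezoidal column (denominator 4−1=3):
T_{2}^{(1)} = 3.5137110 + (3.5137110 − 3.4983290)/3 = 3.5188383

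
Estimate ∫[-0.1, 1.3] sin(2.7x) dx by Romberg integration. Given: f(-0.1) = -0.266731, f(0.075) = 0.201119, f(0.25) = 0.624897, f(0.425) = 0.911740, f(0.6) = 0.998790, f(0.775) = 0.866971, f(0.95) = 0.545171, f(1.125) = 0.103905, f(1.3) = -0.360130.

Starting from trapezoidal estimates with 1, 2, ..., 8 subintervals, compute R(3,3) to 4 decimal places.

R(0,0) (trapezoid, 1 panel, h=1.4000): -0.438803
R(1,0) (trapezoid, 2 panels, h=0.7000): 0.479752
R(2,0) (trapezoid, 4 panels, h=0.3500): 0.649400
R(3,0) (trapezoid, 8 panels, h=0.1750): 0.689353
R(1,1) = 0.479752 + (0.479752 − (-0.438803))/3 = 0.785937
R(2,1) = 0.649400 + (0.649400 − 0.479752)/3 = 0.705949
R(3,1) = 0.689353 + (0.689353 − 0.649400)/3 = 0.702671
R(2,2) = 0.705949 + (0.705949 − 0.785937)/15 = 0.700616
R(3,2) = 0.702671 + (0.702671 − 0.705949)/15 = 0.702452
R(3,3) = 0.702452 + (0.702452 − 0.700616)/63 = 0.702481

0.7025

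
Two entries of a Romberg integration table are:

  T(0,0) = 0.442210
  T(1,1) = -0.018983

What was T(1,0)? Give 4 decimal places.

From T(1,1) = (4·T(1,0) − T(0,0))/3, solve for T(1,0):
4·T(1,0) = 3·(-0.018983) + 0.442210 = 0.385261
T(1,0) = 0.096315

0.0963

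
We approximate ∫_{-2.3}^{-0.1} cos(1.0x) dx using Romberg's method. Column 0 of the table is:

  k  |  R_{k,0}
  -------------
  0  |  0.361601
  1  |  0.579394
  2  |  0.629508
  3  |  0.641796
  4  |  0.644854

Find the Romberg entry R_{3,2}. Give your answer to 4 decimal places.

Richardson extrapolation on the trapezoidal column (denominator 4−1=3):
R_{2,1} = (4·0.629508 − 0.579394) / 3 = 0.646213
R_{3,1} = 0.641796 + (0.641796 − 0.629508)/3 = 0.645892
R_{3,2} = (16·0.645892 − 0.646213) / 15 = 0.645871

0.6459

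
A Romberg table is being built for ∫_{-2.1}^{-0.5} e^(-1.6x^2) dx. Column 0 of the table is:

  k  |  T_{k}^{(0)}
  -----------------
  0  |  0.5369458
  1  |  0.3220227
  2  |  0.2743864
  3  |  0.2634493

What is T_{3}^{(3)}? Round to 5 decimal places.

Richardson extrapolation on the trapezoidal column (denominator 4−1=3):
T_{1}^{(1)} = (4·0.3220227 − 0.5369458) / 3 = 0.2503817
T_{2}^{(1)} = (4·0.2743864 − 0.3220227) / 3 = 0.2585076
T_{3}^{(1)} = 0.2634493 + (0.2634493 − 0.2743864)/3 = 0.2598036
T_{2}^{(2)} = (16·0.2585076 − 0.2503817) / 15 = 0.2590493
T_{3}^{(2)} = (16·0.2598036 − 0.2585076) / 15 = 0.2598900
T_{3}^{(3)} = (64·0.2598900 − 0.2590493) / 63 = 0.2599033

0.25990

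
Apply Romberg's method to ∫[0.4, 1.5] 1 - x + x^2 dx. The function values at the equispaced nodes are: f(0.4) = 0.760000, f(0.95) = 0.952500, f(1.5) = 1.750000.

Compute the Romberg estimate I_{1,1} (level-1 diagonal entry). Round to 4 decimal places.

1.1587

I_{0,0} (trapezoid, 1 panel, h=1.1000): 1.380500
I_{1,0} (trapezoid, 2 panels, h=0.5500): 1.214125
I_{1,1} = 1.214125 + (1.214125 − 1.380500)/3 = 1.158667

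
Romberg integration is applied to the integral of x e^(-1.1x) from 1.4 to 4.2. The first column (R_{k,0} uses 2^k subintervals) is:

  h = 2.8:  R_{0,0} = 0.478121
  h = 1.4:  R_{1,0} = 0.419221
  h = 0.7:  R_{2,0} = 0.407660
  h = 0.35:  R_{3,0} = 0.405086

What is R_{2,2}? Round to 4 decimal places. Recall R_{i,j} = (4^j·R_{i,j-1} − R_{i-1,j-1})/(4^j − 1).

0.4041

R_{1,1} = 0.419221 + (0.419221 − 0.478121)/3 = 0.399588
R_{2,1} = 0.407660 + (0.407660 − 0.419221)/3 = 0.403806
R_{2,2} = 0.403806 + (0.403806 − 0.399588)/15 = 0.404087
(Column j=1 coincides with Simpson's rule on the same nodes.)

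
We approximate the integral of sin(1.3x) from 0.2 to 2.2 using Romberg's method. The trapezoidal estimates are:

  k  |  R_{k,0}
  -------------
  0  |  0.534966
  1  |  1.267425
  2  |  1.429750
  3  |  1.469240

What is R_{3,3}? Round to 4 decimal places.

R_{1,1} = 1.267425 + (1.267425 − 0.534966)/3 = 1.511578
R_{2,1} = 1.429750 + (1.429750 − 1.267425)/3 = 1.483858
R_{3,1} = 1.469240 + (1.469240 − 1.429750)/3 = 1.482403
R_{2,2} = (16·1.483858 − 1.511578) / 15 = 1.482010
R_{3,2} = 1.482403 + (1.482403 − 1.483858)/15 = 1.482306
R_{3,3} = 1.482306 + (1.482306 − 1.482010)/63 = 1.482311

1.4823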